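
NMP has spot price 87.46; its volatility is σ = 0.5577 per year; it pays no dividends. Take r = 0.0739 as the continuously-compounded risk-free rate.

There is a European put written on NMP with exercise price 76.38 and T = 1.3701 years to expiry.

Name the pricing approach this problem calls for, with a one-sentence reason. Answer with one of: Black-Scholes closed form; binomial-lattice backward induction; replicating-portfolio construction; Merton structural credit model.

framework: Black-Scholes closed form

Key observation: the instrument is a plain European put (strike 76.38) on a lognormal asset; the exact continuous-time formula applies directly.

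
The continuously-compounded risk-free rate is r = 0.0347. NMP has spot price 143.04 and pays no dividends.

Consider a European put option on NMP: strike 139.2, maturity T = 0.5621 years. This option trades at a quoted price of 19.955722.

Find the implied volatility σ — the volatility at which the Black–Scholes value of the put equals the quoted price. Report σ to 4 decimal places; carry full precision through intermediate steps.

At σ = 0.5560 the Black–Scholes value reproduces the quote:
σ√T = 0.556·√0.5621 = 0.416852
d₁ = (ln(S/K) + (r+σ²/2)T) / (σ√T) = (ln(143.04/139.2) + (0.0347+0.556²/2)·0.5621) / 0.416852 = (0.027213 + 0.106388) / 0.416852 = 0.320498
d₂ = d₁ − σ√T = 0.320498 − 0.416852 = -0.096354
e^{−rT} = 0.980684
N(−d₁) = 0.374295,  N(−d₂) = 0.538380
V = K·e^{−rT}·N(−d₂) − S·N(−d₁) = 73.494943 − 53.539221 = 19.955722 (matching the quote); vega is positive throughout, so no other σ reproduces this price

sigma = 0.5560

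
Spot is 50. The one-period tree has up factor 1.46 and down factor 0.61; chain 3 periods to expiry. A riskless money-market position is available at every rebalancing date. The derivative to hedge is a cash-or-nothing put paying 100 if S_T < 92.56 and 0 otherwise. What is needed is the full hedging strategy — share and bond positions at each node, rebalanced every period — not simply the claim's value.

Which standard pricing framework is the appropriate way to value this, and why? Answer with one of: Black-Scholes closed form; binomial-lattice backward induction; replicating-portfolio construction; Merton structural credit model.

framework: replicating-portfolio construction

Key observation: the mandate to exhibit the hedge at every date and state singles out the replicating-portfolio construction on the 3-period tree with factors 1.46 and 0.61 from 50.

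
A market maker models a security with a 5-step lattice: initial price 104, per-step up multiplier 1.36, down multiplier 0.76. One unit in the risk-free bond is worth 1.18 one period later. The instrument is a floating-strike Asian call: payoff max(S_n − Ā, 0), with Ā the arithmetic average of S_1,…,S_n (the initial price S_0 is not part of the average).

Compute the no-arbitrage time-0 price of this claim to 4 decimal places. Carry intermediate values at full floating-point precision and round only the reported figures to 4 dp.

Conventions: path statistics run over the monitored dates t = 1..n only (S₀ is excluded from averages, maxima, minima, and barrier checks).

Risk-neutral up-probability p* = (R−d)/(u−d) = (1.18−0.76)/(1.36−0.76) = 0.7000; the claim prices as the p*-weighted sum of path payoffs discounted by R^5.
Enumerate all 2^5 = 32 price paths (U = up ×1.36, D = down ×0.76); each path with k up-moves has probability p*^k·(1−p*)^(5−k).
DDDDD: Ā=49.1660, payoff=0.0000, prob=0.002430
UDDDD: Ā=87.9813, payoff=0.0000, prob=0.005670
DUDDD: Ā=75.5013, payoff=0.0000, prob=0.005670
UUDDD: Ā=135.1075, payoff=0.0000, prob=0.013230
DDUDD: Ā=66.0165, payoff=0.0000, prob=0.005670
UDUDD: Ā=118.1347, payoff=0.0000, prob=0.013230
DUUDD: Ā=105.6547, payoff=0.0000, prob=0.013230
UUUDD: Ā=189.0664, payoff=0.0000, prob=0.030870
DDDUD: Ā=58.8080, payoff=0.0000, prob=0.005670
UDDUD: Ā=105.2354, payoff=0.0000, prob=0.013230
DUDUD: Ā=92.7554, payoff=0.0000, prob=0.013230
UUDUD: Ā=165.9834, payoff=0.0000, prob=0.030870
DDUUD: Ā=83.2706, payoff=1.1701, prob=0.013230
UDUUD: Ā=149.0106, payoff=2.0939, prob=0.030870
DUUUD: Ā=136.5306, payoff=14.5739, prob=0.030870
UUUUD: Ā=244.3179, payoff=26.0796, prob=0.072030
DDDDU: Ā=53.3296, payoff=0.0000, prob=0.005670
UDDDU: Ā=95.4319, payoff=0.0000, prob=0.013230
DUDDU: Ā=82.9519, payoff=1.4888, prob=0.013230
UUDDU: Ā=148.4403, payoff=2.6642, prob=0.030870
DDUDU: Ā=73.4671, payoff=10.9736, prob=0.013230
UDUDU: Ā=131.4675, payoff=19.6370, prob=0.030870
DUUDU: Ā=118.9875, payoff=32.1170, prob=0.030870
UUUDU: Ā=212.9250, payoff=57.4725, prob=0.072030
DDDUU: Ā=66.2587, payoff=18.1820, prob=0.013230
UDDUU: Ā=118.5682, payoff=32.5363, prob=0.030870
DUDUU: Ā=106.0882, payoff=45.0163, prob=0.030870
UUDUU: Ā=189.8420, payoff=80.5555, prob=0.072030
DDUUU: Ā=96.6034, payoff=54.5011, prob=0.030870
UDUUU: Ā=172.8692, payoff=97.5283, prob=0.072030
DUUUU: Ā=160.3892, payoff=110.0083, prob=0.072030
UUUUU: Ā=287.0122, payoff=196.8569, prob=0.168070
Price = Σ prob·payoff / R^5 = 66.547077 / 2.287758 = 29.0883

price = 29.0883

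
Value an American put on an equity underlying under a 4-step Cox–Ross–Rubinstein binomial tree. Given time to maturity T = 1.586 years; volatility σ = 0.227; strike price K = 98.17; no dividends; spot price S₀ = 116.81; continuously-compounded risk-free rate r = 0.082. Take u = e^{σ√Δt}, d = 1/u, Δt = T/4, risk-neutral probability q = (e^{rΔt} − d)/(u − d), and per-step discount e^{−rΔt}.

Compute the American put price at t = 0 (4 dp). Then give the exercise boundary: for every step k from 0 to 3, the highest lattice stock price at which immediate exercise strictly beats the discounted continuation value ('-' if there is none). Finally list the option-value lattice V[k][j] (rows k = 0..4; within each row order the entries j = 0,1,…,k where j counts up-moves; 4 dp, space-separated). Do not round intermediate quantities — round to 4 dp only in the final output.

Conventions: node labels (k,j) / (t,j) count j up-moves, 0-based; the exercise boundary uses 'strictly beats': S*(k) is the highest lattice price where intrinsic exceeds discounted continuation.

price = 2.6704
boundary = - - - 76.0762
tree:
2.6704
5.5939 0.7015
11.3681 1.7236 0.0000
22.0938 4.2346 0.0000 0.0000
32.2266 10.4041 0.0000 0.0000 0.0000

Δt=0.39650  u=1.15366  d=0.86681  q=0.57953  discount=0.96801
step 4 (expiry): payoffs max(K−S,0) = 32.2266 10.4041 0.0000 0.0000 0.0000
step 3: (k=3,j=0): S=76.0762, K−S=22.0938, hold=18.9534 ⇒ V=22.0938 exercise | (k=3,j=1): S=101.2518, K−S=0.0000, hold=4.2346 ⇒ V=4.2346 continue | (k=3,j=2): S=134.7588, K−S=0.0000, hold=0.0000 ⇒ V=0.0000 continue | (k=3,j=3): S=179.3542, K−S=0.0000, hold=0.0000 ⇒ V=0.0000 continue  boundary S*=76.0762
step 2: (k=2,j=0): S=87.7659, K−S=10.4041, hold=11.3681 ⇒ V=11.3681 continue | (k=2,j=1): S=116.8100, K−S=0.0000, hold=1.7236 ⇒ V=1.7236 continue | (k=2,j=2): S=155.4656, K−S=0.0000, hold=0.0000 ⇒ V=0.0000 continue  boundary S*=-
step 1: (k=1,j=0): S=101.2518, K−S=0.0000, hold=5.5939 ⇒ V=5.5939 continue | (k=1,j=1): S=134.7588, K−S=0.0000, hold=0.7015 ⇒ V=0.7015 continue  boundary S*=-
step 0: (k=0,j=0): S=116.8100, K−S=0.0000, hold=2.6704 ⇒ V=2.6704 continue  boundary S*=-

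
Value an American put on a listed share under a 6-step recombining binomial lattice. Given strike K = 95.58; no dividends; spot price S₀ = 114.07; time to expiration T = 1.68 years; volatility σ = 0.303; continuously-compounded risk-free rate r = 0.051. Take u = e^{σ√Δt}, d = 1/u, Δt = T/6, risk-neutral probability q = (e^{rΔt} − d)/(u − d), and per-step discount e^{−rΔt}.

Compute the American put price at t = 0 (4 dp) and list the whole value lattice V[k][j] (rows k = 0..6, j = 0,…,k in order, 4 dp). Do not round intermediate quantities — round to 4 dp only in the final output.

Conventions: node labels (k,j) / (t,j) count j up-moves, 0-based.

Δt=0.28000  u=1.17390  d=0.85186  q=0.50466  discount=0.98582
step 6 (expiry): payoffs max(K−S,0) = 51.9905 35.5117 12.8032 0.0000 0.0000 0.0000 0.0000
k=5: (k=5,j=0): S=51.1698, K−S=44.4102, hold=43.0550 ⇒ V=44.4102 exercise | (k=5,j=1): S=70.5142, K−S=25.0658, hold=23.7106 ⇒ V=25.0658 exercise | (k=5,j=2): S=97.1717, K−S=0.0000, hold=6.2520 ⇒ V=6.2520 continue | (k=5,j=3): S=133.9069, K−S=0.0000, hold=0.0000 ⇒ V=0.0000 continue | (k=5,j=4): S=184.5296, K−S=0.0000, hold=0.0000 ⇒ V=0.0000 continue | (k=5,j=5): S=254.2899, K−S=0.0000, hold=0.0000 ⇒ V=0.0000 continue
k=4: (k=4,j=0): S=60.0683, K−S=35.5117, hold=34.1565 ⇒ V=35.5117 exercise | (k=4,j=1): S=82.7768, K−S=12.8032, hold=15.3504 ⇒ V=15.3504 continue | (k=4,j=2): S=114.0700, K−S=0.0000, hold=3.0529 ⇒ V=3.0529 continue | (k=4,j=3): S=157.1935, K−S=0.0000, hold=0.0000 ⇒ V=0.0000 continue | (k=4,j=4): S=216.6195, K−S=0.0000, hold=0.0000 ⇒ V=0.0000 continue
k=3: (k=3,j=0): S=70.5142, K−S=25.0658, hold=24.9778 ⇒ V=25.0658 exercise | (k=3,j=1): S=97.1717, K−S=0.0000, hold=9.0147 ⇒ V=9.0147 continue | (k=3,j=2): S=133.9069, K−S=0.0000, hold=1.4908 ⇒ V=1.4908 continue | (k=3,j=3): S=184.5296, K−S=0.0000, hold=0.0000 ⇒ V=0.0000 continue
k=2: (k=2,j=0): S=82.7768, K−S=12.8032, hold=16.7248 ⇒ V=16.7248 continue | (k=2,j=1): S=114.0700, K−S=0.0000, hold=5.1437 ⇒ V=5.1437 continue | (k=2,j=2): S=157.1935, K−S=0.0000, hold=0.7280 ⇒ V=0.7280 continue
k=1: (k=1,j=0): S=97.1717, K−S=0.0000, hold=10.7260 ⇒ V=10.7260 continue | (k=1,j=1): S=133.9069, K−S=0.0000, hold=2.8739 ⇒ V=2.8739 continue
k=0: (k=0,j=0): S=114.0700, K−S=0.0000, hold=6.6674 ⇒ V=6.6674 continue

price = 6.6674
tree:
6.6674
10.7260 2.8739
16.7248 5.1437 0.7280
25.0658 9.0147 1.4908 0.0000
35.5117 15.3504 3.0529 0.0000 0.0000
44.4102 25.0658 6.2520 0.0000 0.0000 0.0000
51.9905 35.5117 12.8032 0.0000 0.0000 0.0000 0.0000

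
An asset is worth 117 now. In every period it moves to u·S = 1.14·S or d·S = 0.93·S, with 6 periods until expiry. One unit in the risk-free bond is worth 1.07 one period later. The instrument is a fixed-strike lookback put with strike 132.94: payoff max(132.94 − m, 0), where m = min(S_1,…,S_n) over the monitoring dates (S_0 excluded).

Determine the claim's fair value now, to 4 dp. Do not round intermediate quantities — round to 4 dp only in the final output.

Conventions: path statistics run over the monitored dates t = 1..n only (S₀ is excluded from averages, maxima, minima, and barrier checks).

price = 8.4449

Under the martingale measure an up-move has probability p* = 0.6667; value the claim as the probability-weighted average of per-path payoffs, discounted 6 periods at R = 1.07.
Enumerate all 2^6 = 64 price paths (U = up ×1.14, D = down ×0.93); each path with k up-moves has probability p*^k·(1−p*)^(6−k).
DDDDDD: m=75.6979, payoff=57.2421, prob=0.001372
UDDDDD: m=92.7909, payoff=40.1491, prob=0.002743
DUDDDD: m=92.7909, payoff=40.1491, prob=0.002743
UUDDDD: m=113.7437, payoff=19.1963, prob=0.005487
DDUDDD: m=92.7909, payoff=40.1491, prob=0.002743
UDUDDD: m=113.7437, payoff=19.1963, prob=0.005487
DUUDDD: m=108.8100, payoff=24.1300, prob=0.005487
UUUDDD: m=133.3800, payoff=0.0000, prob=0.010974
DDDUDD: m=92.7909, payoff=40.1491, prob=0.002743
UDDUDD: m=113.7437, payoff=19.1963, prob=0.005487
DUDUDD: m=108.8100, payoff=24.1300, prob=0.005487
UUDUDD: m=133.3800, payoff=0.0000, prob=0.010974
DDUUDD: m=101.1933, payoff=31.7467, prob=0.005487
UDUUDD: m=124.0434, payoff=8.8966, prob=0.010974
DUUUDD: m=108.8100, payoff=24.1300, prob=0.010974
UUUUDD: m=133.3800, payoff=0.0000, prob=0.021948
DDDDUD: m=87.5221, payoff=45.4179, prob=0.002743
UDDDUD: m=107.2851, payoff=25.6549, prob=0.005487
DUDDUD: m=107.2851, payoff=25.6549, prob=0.005487
UUDDUD: m=131.5108, payoff=1.4292, prob=0.010974
DDUDUD: m=101.1933, payoff=31.7467, prob=0.005487
UDUDUD: m=124.0434, payoff=8.8966, prob=0.010974
DUUDUD: m=108.8100, payoff=24.1300, prob=0.010974
UUUDUD: m=133.3800, payoff=0.0000, prob=0.021948
DDDUUD: m=94.1098, payoff=38.8302, prob=0.005487
UDDUUD: m=115.3604, payoff=17.5796, prob=0.010974
DUDUUD: m=108.8100, payoff=24.1300, prob=0.010974
UUDUUD: m=133.3800, payoff=0.0000, prob=0.021948
DDUUUD: m=101.1933, payoff=31.7467, prob=0.010974
UDUUUD: m=124.0434, payoff=8.8966, prob=0.021948
DUUUUD: m=108.8100, payoff=24.1300, prob=0.021948
UUUUUD: m=133.3800, payoff=0.0000, prob=0.043896
DDDDDU: m=81.3955, payoff=51.5445, prob=0.002743
UDDDDU: m=99.7752, payoff=33.1648, prob=0.005487
DUDDDU: m=99.7752, payoff=33.1648, prob=0.005487
UUDDDU: m=122.3051, payoff=10.6349, prob=0.010974
DDUDDU: m=99.7752, payoff=33.1648, prob=0.005487
UDUDDU: m=122.3051, payoff=10.6349, prob=0.010974
DUUDDU: m=108.8100, payoff=24.1300, prob=0.010974
UUUDDU: m=133.3800, payoff=0.0000, prob=0.021948
DDDUDU: m=94.1098, payoff=38.8302, prob=0.005487
UDDUDU: m=115.3604, payoff=17.5796, prob=0.010974
DUDUDU: m=108.8100, payoff=24.1300, prob=0.010974
UUDUDU: m=133.3800, payoff=0.0000, prob=0.021948
DDUUDU: m=101.1933, payoff=31.7467, prob=0.010974
UDUUDU: m=124.0434, payoff=8.8966, prob=0.021948
DUUUDU: m=108.8100, payoff=24.1300, prob=0.021948
UUUUDU: m=133.3800, payoff=0.0000, prob=0.043896
DDDDUU: m=87.5221, payoff=45.4179, prob=0.005487
UDDDUU: m=107.2851, payoff=25.6549, prob=0.010974
DUDDUU: m=107.2851, payoff=25.6549, prob=0.010974
UUDDUU: m=131.5108, payoff=1.4292, prob=0.021948
DDUDUU: m=101.1933, payoff=31.7467, prob=0.010974
UDUDUU: m=124.0434, payoff=8.8966, prob=0.021948
DUUDUU: m=108.8100, payoff=24.1300, prob=0.021948
UUUDUU: m=133.3800, payoff=0.0000, prob=0.043896
DDDUUU: m=94.1098, payoff=38.8302, prob=0.010974
UDDUUU: m=115.3604, payoff=17.5796, prob=0.021948
DUDUUU: m=108.8100, payoff=24.1300, prob=0.021948
UUDUUU: m=133.3800, payoff=0.0000, prob=0.043896
DDUUUU: m=101.1933, payoff=31.7467, prob=0.021948
UDUUUU: m=124.0434, payoff=8.8966, prob=0.043896
DUUUUU: m=108.8100, payoff=24.1300, prob=0.043896
UUUUUU: m=133.3800, payoff=0.0000, prob=0.087791
Price = Σ prob·payoff / R^6 = 12.673537 / 1.500730 = 8.4449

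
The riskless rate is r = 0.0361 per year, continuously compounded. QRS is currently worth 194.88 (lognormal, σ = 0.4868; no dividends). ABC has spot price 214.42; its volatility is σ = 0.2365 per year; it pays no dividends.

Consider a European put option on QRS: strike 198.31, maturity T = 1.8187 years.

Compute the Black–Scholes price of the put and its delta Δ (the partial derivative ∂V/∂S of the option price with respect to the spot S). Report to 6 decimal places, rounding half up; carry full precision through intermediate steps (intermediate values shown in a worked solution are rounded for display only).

σ√T = 0.4868·√1.8187 = 0.656495
d₁ = (ln(S/K) + (r+σ²/2)T) / (σ√T) = (ln(194.88/198.31) + (0.0361+0.4868²/2)·1.8187) / 0.656495 = (-0.017447 + 0.281148) / 0.656495 = 0.401679
d₂ = d₁ − σ√T = 0.401679 − 0.656495 = -0.254815
e^{−rT} = 0.936454
N(−d₁) = 0.343960,  N(−d₂) = 0.600567
Put price V = K·e^{−rT}·N(−d₂) − S·N(−d₁) = 111.530223 − 67.030946 = 44.499277
Δ = −N(−d₁) = -0.343960

price = 44.499277
Δ = -0.343960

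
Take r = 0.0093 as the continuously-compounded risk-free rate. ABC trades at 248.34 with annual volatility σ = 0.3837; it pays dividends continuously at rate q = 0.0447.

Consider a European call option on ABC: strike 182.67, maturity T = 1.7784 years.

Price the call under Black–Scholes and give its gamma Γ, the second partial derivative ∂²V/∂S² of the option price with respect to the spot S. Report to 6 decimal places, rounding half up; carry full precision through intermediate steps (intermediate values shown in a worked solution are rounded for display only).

price = 70.629461
Γ = 0.002216

σ√T = 0.3837·√1.7784 = 0.511690
d₁ = (ln(S/K) + (r−q+σ²/2)T) / (σ√T) = (ln(248.34/182.67) + (0.0093−0.0447+0.3837²/2)·1.7784) / 0.511690 = (0.307118 + 0.067958) / 0.511690 = 0.733013
d₂ = d₁ − σ√T = 0.733013 − 0.511690 = 0.221324
e^{−rT} = 0.983597
e^{−qT} = 0.923583
N(d₁) = 0.768225,  N(d₂) = 0.587580
Call price V = S·e^{−qT}·N(d₁) − K·e^{−rT}·N(d₂) = 176.202075 − 105.572614 = 70.629461
φ(d₁) = (1/√(2π))·e^{−d₁²/2} = 0.304954
Γ = e^{−qT}·φ(d₁) / (S·σ·√T) = 0.002216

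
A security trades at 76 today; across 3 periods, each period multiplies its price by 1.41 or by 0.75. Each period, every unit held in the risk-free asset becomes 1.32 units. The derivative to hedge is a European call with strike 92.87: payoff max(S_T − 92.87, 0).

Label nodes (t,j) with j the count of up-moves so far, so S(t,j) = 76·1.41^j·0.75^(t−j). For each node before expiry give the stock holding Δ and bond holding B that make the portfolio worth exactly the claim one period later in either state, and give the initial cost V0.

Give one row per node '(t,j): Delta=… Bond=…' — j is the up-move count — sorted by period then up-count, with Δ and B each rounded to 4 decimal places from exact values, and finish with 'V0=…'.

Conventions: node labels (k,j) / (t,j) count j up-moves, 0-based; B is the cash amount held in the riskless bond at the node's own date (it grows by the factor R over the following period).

(0,0): Delta=0.9062 Bond=-32.4973
(1,0): Delta=0.3557 Bond=-11.5194
(1,1): Delta=0.9524 Bond=-47.8507
(2,0): Delta=0.0000 Bond=0.0000
(2,1): Delta=0.3856 Bond=-17.6065
(2,2): Delta=1.0000 Bond=-70.3561
V0=36.3709

Risk-neutral probability p* = (R−d)/(u−d) = (1.32−0.75)/(1.41−0.75) = 0.8636.
Expiry values: V(3,0)=0.0000, V(3,1)=0.0000, V(3,2)=20.4517, V(3,3)=120.1748
(2,0): S=42.7500. Δ = (V_up−V_dn)/(S_up−S_dn) = (0.0000−0.0000)/(60.2775−32.0625) = 0.0000. V = [p*·0.0000 + (1−p*)·0.0000]/1.32 = 0.0000. B = V − Δ·S = 0.0000.
(2,1): S=80.3700. Δ = (V_up−V_dn)/(S_up−S_dn) = (20.4517−0.0000)/(113.3217−60.2775) = 0.3856. V = [p*·20.4517 + (1−p*)·0.0000]/1.32 = 13.3809. B = V − Δ·S = -17.6065.
(2,2): S=151.0956. Δ = (V_up−V_dn)/(S_up−S_dn) = (120.1748−20.4517)/(213.0448−113.3217) = 1.0000. V = [p*·120.1748 + (1−p*)·20.4517]/1.32 = 80.7395. B = V − Δ·S = -70.3561.
(1,0): S=57.0000. Δ = (V_up−V_dn)/(S_up−S_dn) = (13.3809−0.0000)/(80.3700−42.7500) = 0.3557. V = [p*·13.3809 + (1−p*)·0.0000]/1.32 = 8.7547. B = V − Δ·S = -11.5194.
(1,1): S=107.1600. Δ = (V_up−V_dn)/(S_up−S_dn) = (80.7395−13.3809)/(151.0956−80.3700) = 0.9524. V = [p*·80.7395 + (1−p*)·13.3809]/1.32 = 54.2078. B = V − Δ·S = -47.8507.
(0,0): S=76.0000. Δ = (V_up−V_dn)/(S_up−S_dn) = (54.2078−8.7547)/(107.1600−57.0000) = 0.9062. V = [p*·54.2078 + (1−p*)·8.7547]/1.32 = 36.3709. B = V − Δ·S = -32.4973.
Sanity check at the root: Δ(0,0)·S0 + B(0,0) reproduces V0 = 36.3709.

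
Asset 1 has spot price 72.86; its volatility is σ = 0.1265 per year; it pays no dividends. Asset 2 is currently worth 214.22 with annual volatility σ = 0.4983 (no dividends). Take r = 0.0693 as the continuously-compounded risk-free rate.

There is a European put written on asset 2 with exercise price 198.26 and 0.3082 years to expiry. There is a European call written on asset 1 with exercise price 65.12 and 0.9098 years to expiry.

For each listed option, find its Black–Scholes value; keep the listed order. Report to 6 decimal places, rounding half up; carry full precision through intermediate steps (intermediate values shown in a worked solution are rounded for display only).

[asset 2 put K=198.26]
σ√T = 0.4983·√0.3082 = 0.276635
d₁ = (ln(S/K) + (r+σ²/2)T) / (σ√T) = (ln(214.22/198.26) + (0.0693+0.4983²/2)·0.3082) / 0.276635 = (0.077424 + 0.059622) / 0.276635 = 0.495403
d₂ = d₁ − σ√T = 0.495403 − 0.276635 = 0.218768
e^{−rT} = 0.978868
N(−d₁) = 0.310158,  N(−d₂) = 0.413415
price = K·e^{−rT}·N(−d₂) − S·N(−d₁) = 80.231664 − 66.441978 = 13.789686
[asset 1 call K=65.12]
σ√T = 0.1265·√0.9098 = 0.120660
d₁ = (ln(S/K) + (r+σ²/2)T) / (σ√T) = (ln(72.86/65.12) + (0.0693+0.1265²/2)·0.9098) / 0.120660 = (0.112308 + 0.070329) / 0.120660 = 1.513646
d₂ = d₁ − σ√T = 1.513646 − 0.120660 = 1.392986
e^{−rT} = 0.938897
N(d₁) = 0.934942,  N(d₂) = 0.918188
price = S·N(d₁) − K·e^{−rT}·N(d₂) = 68.119890 − 56.138929 = 11.980961

price(asset 2 put K=198.26) = 13.789686
price(asset 1 call K=65.12) = 11.980961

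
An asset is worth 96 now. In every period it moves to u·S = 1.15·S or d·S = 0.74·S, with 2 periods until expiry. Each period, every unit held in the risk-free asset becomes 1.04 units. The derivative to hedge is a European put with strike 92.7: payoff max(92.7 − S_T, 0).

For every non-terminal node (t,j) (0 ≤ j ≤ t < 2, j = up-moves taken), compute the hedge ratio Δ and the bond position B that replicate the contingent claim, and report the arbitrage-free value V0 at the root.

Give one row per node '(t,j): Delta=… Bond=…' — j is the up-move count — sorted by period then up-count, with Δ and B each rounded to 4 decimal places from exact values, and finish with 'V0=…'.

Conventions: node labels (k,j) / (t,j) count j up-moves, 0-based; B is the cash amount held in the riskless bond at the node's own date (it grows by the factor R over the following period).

No-arbitrage ⇒ martingale measure with p* = (R−d)/(u−d) = 0.7317.
Expiry values: V(2,0)=40.1304, V(2,1)=11.0040, V(2,2)=0.0000
Node (1,0) S=71.0400: V=(p*·11.0040+(1−p*)·40.1304)/1.04=18.0946; Δ=(11.0040−40.1304)/(81.6960−52.5696)=-1.0000; B=V−Δ·S=89.1346
Node (1,1) S=110.4000: V=(p*·0.0000+(1−p*)·11.0040)/1.04=2.8387; Δ=(0.0000−11.0040)/(126.9600−81.6960)=-0.2431; B=V−Δ·S=29.6778
Node (0,0) S=96.0000: V=(p*·2.8387+(1−p*)·18.0946)/1.04=6.6652; Δ=(2.8387−18.0946)/(110.4000−71.0400)=-0.3876; B=V−Δ·S=43.8746
Sanity check at the root: Δ(0,0)·S0 + B(0,0) reproduces V0 = 6.6652.

(0,0): Delta=-0.3876 Bond=43.8746
(1,0): Delta=-1.0000 Bond=89.1346
(1,1): Delta=-0.2431 Bond=29.6778
V0=6.6652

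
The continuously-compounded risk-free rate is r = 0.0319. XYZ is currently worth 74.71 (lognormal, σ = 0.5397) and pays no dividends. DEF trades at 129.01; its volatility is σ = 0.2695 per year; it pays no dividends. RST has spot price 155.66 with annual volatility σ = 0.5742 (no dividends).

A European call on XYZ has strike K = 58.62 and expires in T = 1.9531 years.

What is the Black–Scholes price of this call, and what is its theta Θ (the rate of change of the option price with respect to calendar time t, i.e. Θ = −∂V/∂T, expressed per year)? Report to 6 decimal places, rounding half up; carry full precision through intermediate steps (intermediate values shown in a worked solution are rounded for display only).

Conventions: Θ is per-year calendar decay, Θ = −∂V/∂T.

price = 30.340612
Θ = -5.138766

σ√T = 0.5397·√1.9531 = 0.754249
d₁ = (ln(S/K) + (r+σ²/2)T) / (σ√T) = (ln(74.71/58.62) + (0.0319+0.5397²/2)·1.9531) / 0.754249 = (0.242538 + 0.346750) / 0.754249 = 0.781291
d₂ = d₁ − σ√T = 0.781291 − 0.754249 = 0.027042
e^{−rT} = 0.939597
N(d₁) = 0.782684,  N(d₂) = 0.510787
Call price V = S·N(d₁) − K·e^{−rT}·N(d₂) = 58.474338 − 28.133725 = 30.340612
φ(d₁) = (1/√(2π))·e^{−d₁²/2} = 0.294009
Θ = −S·φ(d₁)·σ/(2√T) − r·K·e^{−rT}·N(d₂) = −4.241300 − 0.897466 = -5.138766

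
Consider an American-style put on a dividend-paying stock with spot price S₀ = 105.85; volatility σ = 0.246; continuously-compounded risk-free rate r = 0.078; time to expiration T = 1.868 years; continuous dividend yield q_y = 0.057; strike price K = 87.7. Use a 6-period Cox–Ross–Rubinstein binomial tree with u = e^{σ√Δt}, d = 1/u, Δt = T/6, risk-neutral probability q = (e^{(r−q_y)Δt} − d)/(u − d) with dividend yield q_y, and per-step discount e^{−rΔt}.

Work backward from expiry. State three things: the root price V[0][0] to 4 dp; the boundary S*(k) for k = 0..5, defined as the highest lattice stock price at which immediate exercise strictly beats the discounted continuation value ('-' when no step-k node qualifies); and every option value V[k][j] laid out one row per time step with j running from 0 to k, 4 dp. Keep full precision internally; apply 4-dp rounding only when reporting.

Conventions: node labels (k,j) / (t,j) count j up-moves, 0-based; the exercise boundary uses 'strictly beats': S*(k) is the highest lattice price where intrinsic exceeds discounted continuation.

price = 4.7277
boundary = - - - - 61.1285 70.1222
tree:
4.7277
7.6311 1.9377
11.9986 3.4605 0.4473
18.2480 6.0850 0.8978 0.0000
26.5715 10.4856 1.8021 0.0000 0.0000
34.4117 17.5778 3.6173 0.0000 0.0000 0.0000
41.2463 26.5715 7.2609 0.0000 0.0000 0.0000 0.0000

params: Δt=0.31133 u=1.14713 d=0.87174 q=0.48956 e^(-rΔt)=0.97601
t_6 payoffs: 41.2463 26.5715 7.2609 0.0000 0.0000 0.0000 0.0000
t_5: node(5,0) S=53.2883 payoff=34.4117 vs cont=33.2450 → 34.4117 [stop]  node(5,1) S=70.1222 payoff=17.5778 vs cont=16.7072 → 17.5778 [stop]  node(5,2) S=92.2739 payoff=0.0000 vs cont=3.6173 → 3.6173 [wait]  node(5,3) S=121.4235 payoff=0.0000 vs cont=0.0000 → 0.0000 [wait]  node(5,4) S=159.7814 payoff=0.0000 vs cont=0.0000 → 0.0000 [wait]  node(5,5) S=210.2567 payoff=0.0000 vs cont=0.0000 → 0.0000 [wait]  ⇒ S*(5)=70.1222
t_4: node(4,0) S=61.1285 payoff=26.5715 vs cont=25.5427 → 26.5715 [stop]  node(4,1) S=80.4391 payoff=7.2609 vs cont=10.4856 → 10.4856 [wait]  node(4,2) S=105.8500 payoff=0.0000 vs cont=1.8021 → 1.8021 [wait]  node(4,3) S=139.2882 payoff=0.0000 vs cont=0.0000 → 0.0000 [wait]  node(4,4) S=183.2897 payoff=0.0000 vs cont=0.0000 → 0.0000 [wait]  ⇒ S*(4)=61.1285
t_3: node(3,0) S=70.1222 payoff=17.5778 vs cont=18.2480 → 18.2480 [wait]  node(3,1) S=92.2739 payoff=0.0000 vs cont=6.0850 → 6.0850 [wait]  node(3,2) S=121.4235 payoff=0.0000 vs cont=0.8978 → 0.8978 [wait]  node(3,3) S=159.7814 payoff=0.0000 vs cont=0.0000 → 0.0000 [wait]  ⇒ S*(3)=-
t_2: node(2,0) S=80.4391 payoff=7.2609 vs cont=11.9986 → 11.9986 [wait]  node(2,1) S=105.8500 payoff=0.0000 vs cont=3.4605 → 3.4605 [wait]  node(2,2) S=139.2882 payoff=0.0000 vs cont=0.4473 → 0.4473 [wait]  ⇒ S*(2)=-
t_1: node(1,0) S=92.2739 payoff=0.0000 vs cont=7.6311 → 7.6311 [wait]  node(1,1) S=121.4235 payoff=0.0000 vs cont=1.9377 → 1.9377 [wait]  ⇒ S*(1)=-
t_0: node(0,0) S=105.8500 payoff=0.0000 vs cont=4.7277 → 4.7277 [wait]  ⇒ S*(0)=-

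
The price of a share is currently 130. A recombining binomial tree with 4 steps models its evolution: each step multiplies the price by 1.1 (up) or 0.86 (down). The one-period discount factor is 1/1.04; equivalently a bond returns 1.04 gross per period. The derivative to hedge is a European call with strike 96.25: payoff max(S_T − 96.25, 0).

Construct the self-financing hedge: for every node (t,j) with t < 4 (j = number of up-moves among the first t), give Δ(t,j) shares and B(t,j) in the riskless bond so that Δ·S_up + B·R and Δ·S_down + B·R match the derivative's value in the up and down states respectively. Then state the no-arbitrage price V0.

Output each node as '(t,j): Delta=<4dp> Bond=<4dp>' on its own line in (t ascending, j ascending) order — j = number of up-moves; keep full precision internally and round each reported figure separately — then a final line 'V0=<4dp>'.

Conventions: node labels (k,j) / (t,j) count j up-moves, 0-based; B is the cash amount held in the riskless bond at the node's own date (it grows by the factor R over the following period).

Under the risk-neutral measure, an up-move has probability p* = (R−d)/(u−d) = 0.7500 and values discount at R = 1.04.
Terminal payoffs: V(4,0)=0.0000, V(4,1)=0.0000, V(4,2)=20.0891, V(4,3)=52.5558, V(4,4)=94.0830
Node (3,0) S=82.6873: V=(p*·0.0000+(1−p*)·0.0000)/1.04=0.0000; Δ=(0.0000−0.0000)/(90.9560−71.1111)=0.0000; B=V−Δ·S=0.0000
Node (3,1) S=105.7628: V=(p*·20.0891+(1−p*)·0.0000)/1.04=14.4873; Δ=(20.0891−0.0000)/(116.3391−90.9560)=0.7914; B=V−Δ·S=-69.2172
Node (3,2) S=135.2780: V=(p*·52.5558+(1−p*)·20.0891)/1.04=42.7299; Δ=(52.5558−20.0891)/(148.8058−116.3391)=1.0000; B=V−Δ·S=-92.5481
Node (3,3) S=173.0300: V=(p*·94.0830+(1−p*)·52.5558)/1.04=80.4819; Δ=(94.0830−52.5558)/(190.3330−148.8058)=1.0000; B=V−Δ·S=-92.5481
Node (2,0) S=96.1480: V=(p*·14.4873+(1−p*)·0.0000)/1.04=10.4476; Δ=(14.4873−0.0000)/(105.7628−82.6873)=0.6278; B=V−Δ·S=-49.9162
Node (2,1) S=122.9800: V=(p*·42.7299+(1−p*)·14.4873)/1.04=34.2974; Δ=(42.7299−14.4873)/(135.2780−105.7628)=0.9569; B=V−Δ·S=-83.3801
Node (2,2) S=157.3000: V=(p*·80.4819+(1−p*)·42.7299)/1.04=68.3115; Δ=(80.4819−42.7299)/(173.0300−135.2780)=1.0000; B=V−Δ·S=-88.9885
Node (1,0) S=111.8000: V=(p*·34.2974+(1−p*)·10.4476)/1.04=27.2451; Δ=(34.2974−10.4476)/(122.9800−96.1480)=0.8889; B=V−Δ·S=-72.1290
Node (1,1) S=143.0000: V=(p*·68.3115+(1−p*)·34.2974)/1.04=57.5076; Δ=(68.3115−34.2974)/(157.3000−122.9800)=0.9911; B=V−Δ·S=-84.2177
Node (0,0) S=130.0000: V=(p*·57.5076+(1−p*)·27.2451)/1.04=48.0212; Δ=(57.5076−27.2451)/(143.0000−111.8000)=0.9700; B=V−Δ·S=-78.0726
As a check, the time-0 holding Δ(0,0)·S0 + B(0,0) comes to 48.0212 — exactly V0.

(0,0): Delta=0.9700 Bond=-78.0726
(1,0): Delta=0.8889 Bond=-72.1290
(1,1): Delta=0.9911 Bond=-84.2177
(2,0): Delta=0.6278 Bond=-49.9162
(2,1): Delta=0.9569 Bond=-83.3801
(2,2): Delta=1.0000 Bond=-88.9885
(3,0): Delta=0.0000 Bond=0.0000
(3,1): Delta=0.7914 Bond=-69.2172
(3,2): Delta=1.0000 Bond=-92.5481
(3,3): Delta=1.0000 Bond=-92.5481
V0=48.0212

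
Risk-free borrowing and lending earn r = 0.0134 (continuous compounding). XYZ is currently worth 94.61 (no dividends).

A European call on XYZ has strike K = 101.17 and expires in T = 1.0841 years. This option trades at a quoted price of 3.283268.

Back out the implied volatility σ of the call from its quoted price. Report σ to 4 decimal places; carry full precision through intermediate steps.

At σ = 0.1354 the Black–Scholes value reproduces the quote:
σ√T = 0.1354·√1.0841 = 0.140979
d₁ = (ln(S/K) + (r+σ²/2)T) / (σ√T) = (ln(94.61/101.17) + (0.0134+0.1354²/2)·1.0841) / 0.140979 = (-0.067039 + 0.024464) / 0.140979 = -0.301994
d₂ = d₁ − σ√T = -0.301994 − 0.140979 = -0.442972
e^{−rT} = 0.985578
N(d₁) = 0.381328,  N(d₂) = 0.328893
V = S·N(d₁) − K·e^{−rT}·N(d₂) = 36.077483 − 32.794215 = 3.283268 (the quoted price), and the Black–Scholes price is strictly increasing in σ, so σ is unique

sigma = 0.1354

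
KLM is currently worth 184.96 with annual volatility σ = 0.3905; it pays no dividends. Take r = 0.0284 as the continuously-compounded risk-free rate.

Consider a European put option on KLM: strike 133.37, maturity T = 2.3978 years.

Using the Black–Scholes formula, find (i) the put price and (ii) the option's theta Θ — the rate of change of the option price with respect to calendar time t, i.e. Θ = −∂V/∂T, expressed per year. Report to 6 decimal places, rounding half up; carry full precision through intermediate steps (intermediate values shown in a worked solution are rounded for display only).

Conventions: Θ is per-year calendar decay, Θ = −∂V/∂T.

σ√T = 0.3905·√2.3978 = 0.604683
d₁ = (ln(S/K) + (r+σ²/2)T) / (σ√T) = (ln(184.96/133.37) + (0.0284+0.3905²/2)·2.3978) / 0.604683 = (0.327012 + 0.250918) / 0.604683 = 0.955758
d₂ = d₁ − σ√T = 0.955758 − 0.604683 = 0.351076
e^{−rT} = 0.934169
N(−d₁) = 0.169597,  N(−d₂) = 0.362766
Put price V = K·e^{−rT}·N(−d₂) − S·N(−d₁) = 45.197055 − 31.368697 = 13.828358
φ(d₁) = (1/√(2π))·e^{−d₁²/2} = 0.252669
Θ = −S·φ(d₁)·σ/(2√T) + r·K·e^{−rT}·N(−d₂) = −5.892697 + 1.283596 = -4.609101

price = 13.828358
Θ = -4.609101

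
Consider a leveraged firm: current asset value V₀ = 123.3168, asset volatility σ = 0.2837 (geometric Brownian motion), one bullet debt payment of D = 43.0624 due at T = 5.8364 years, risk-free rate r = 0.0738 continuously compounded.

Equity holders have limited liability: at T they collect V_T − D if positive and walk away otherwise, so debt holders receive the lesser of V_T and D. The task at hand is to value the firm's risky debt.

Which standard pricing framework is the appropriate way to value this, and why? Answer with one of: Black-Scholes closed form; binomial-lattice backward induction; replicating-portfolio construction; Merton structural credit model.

framework: Merton structural credit model

Key observation: with the firm-asset dynamics (V₀ = 123.3168) and a single zero-coupon liability of face 43.0624 given, debt value, spread, and default probability all derive from the option view of the balance sheet.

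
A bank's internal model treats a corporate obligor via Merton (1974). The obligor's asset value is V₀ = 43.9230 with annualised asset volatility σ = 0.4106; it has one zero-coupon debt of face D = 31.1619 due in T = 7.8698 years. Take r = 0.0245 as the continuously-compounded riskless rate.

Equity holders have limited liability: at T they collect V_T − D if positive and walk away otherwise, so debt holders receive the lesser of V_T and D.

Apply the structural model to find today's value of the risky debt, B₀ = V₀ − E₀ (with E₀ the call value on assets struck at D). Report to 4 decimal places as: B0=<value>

With assets at 43.9230 and a single debt payment of 31.1619 at 7.8698 years:
d₁ = [ln(V₀/D) + (r + σ²/2)T] / (σ√T)
   = [ln(43.9230/31.1619) + (0.0245 + 0.5·0.4106²)·7.8698] / (0.4106·√7.8698)
   = [0.343242 + 0.856204] / 1.151863 = 1.041310
d₂ = d₁ − σ√T = 1.041310 − 1.151863 = -0.110553
N(d₁) = 0.851134,  N(d₂) = 0.455985,  e^(−rT) = 0.824639
E₀ = V₀·N(d₁) − D·e^(−rT)·N(d₂)
   = 43.9230·0.851134 − 31.1619·0.824639·0.455985 = 25.666769
B₀ = V₀ − E₀ = 43.9230 − 25.666769 = 18.256231

B0=18.2562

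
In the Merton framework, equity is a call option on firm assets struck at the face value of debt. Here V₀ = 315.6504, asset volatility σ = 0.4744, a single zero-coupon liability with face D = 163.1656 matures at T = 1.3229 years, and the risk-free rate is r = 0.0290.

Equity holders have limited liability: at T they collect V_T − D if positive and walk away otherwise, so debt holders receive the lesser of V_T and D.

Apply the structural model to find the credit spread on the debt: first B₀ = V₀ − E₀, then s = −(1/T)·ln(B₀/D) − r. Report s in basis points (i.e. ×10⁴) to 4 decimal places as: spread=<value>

Work the structural quantities from V₀ = 315.6504 against face 163.1656:
d₁ = [ln(V₀/D) + (r + σ²/2)T] / (σ√T)
   = [ln(315.6504/163.1656) + (0.0290 + 0.5·0.4744²)·1.3229] / (0.4744·√1.3229)
   = [0.659870 + 0.187227] / 0.545642 = 1.552475
d₂ = d₁ − σ√T = 1.552475 − 0.545642 = 1.006833
N(d₁) = 0.939726,  N(d₂) = 0.842992,  e^(−rT) = 0.962362
E₀ = V₀·N(d₁) − D·e^(−rT)·N(d₂)
   = 315.6504·0.939726 − 163.1656·0.962362·0.842992 = 164.254378
B₀ = V₀ − E₀ = 315.6504 − 164.254378 = 151.396022
spread = −(1/T)·ln(B₀/D) − r = −(1/1.3229)·ln(151.396022/163.1656) − 0.0290 = 0.02759277
in basis points: 0.02759277 × 10⁴ = 275.9277 bp

spread=275.9277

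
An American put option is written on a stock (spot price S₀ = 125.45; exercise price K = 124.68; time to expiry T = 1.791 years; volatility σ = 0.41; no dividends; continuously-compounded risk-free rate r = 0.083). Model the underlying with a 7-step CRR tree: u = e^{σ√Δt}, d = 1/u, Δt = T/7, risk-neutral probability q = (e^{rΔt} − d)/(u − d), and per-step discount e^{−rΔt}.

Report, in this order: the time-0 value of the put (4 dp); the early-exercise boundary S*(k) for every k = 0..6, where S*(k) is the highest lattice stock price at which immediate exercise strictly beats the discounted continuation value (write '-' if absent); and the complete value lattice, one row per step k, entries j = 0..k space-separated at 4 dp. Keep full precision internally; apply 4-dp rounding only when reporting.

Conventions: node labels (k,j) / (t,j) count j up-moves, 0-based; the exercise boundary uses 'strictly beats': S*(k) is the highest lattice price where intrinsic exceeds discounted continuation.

Δt=0.25586  u=1.23046  d=0.81270  q=0.49972  discount=0.97899
step 7 (expiry): payoffs max(K−S,0) = 95.3035 80.2031 57.3407 22.7262 0.0000 0.0000 0.0000 0.0000
step 6: (k=6,j=0): S=36.1466, K−S=88.5334, hold=85.9136 ⇒ V=88.5334 exercise | (k=6,j=1): S=54.7270, K−S=69.9530, hold=67.3332 ⇒ V=69.9530 exercise | (k=6,j=2): S=82.8583, K−S=41.8217, hold=39.2019 ⇒ V=41.8217 exercise | (k=6,j=3): S=125.4500, K−S=0.0000, hold=11.1307 ⇒ V=11.1307 continue | (k=6,j=4): S=189.9351, K−S=0.0000, hold=0.0000 ⇒ V=0.0000 continue | (k=6,j=5): S=287.5674, K−S=0.0000, hold=0.0000 ⇒ V=0.0000 continue | (k=6,j=6): S=435.3858, K−S=0.0000, hold=0.0000 ⇒ V=0.0000 continue  boundary S*=82.8583
step 5: (k=5,j=0): S=44.4769, K−S=80.2031, hold=77.5833 ⇒ V=80.2031 exercise | (k=5,j=1): S=67.3393, K−S=57.3407, hold=54.7208 ⇒ V=57.3407 exercise | (k=5,j=2): S=101.9538, K−S=22.7262, hold=25.9284 ⇒ V=25.9284 continue | (k=5,j=3): S=154.3611, K−S=0.0000, hold=5.4515 ⇒ V=5.4515 continue | (k=5,j=4): S=233.7074, K−S=0.0000, hold=0.0000 ⇒ V=0.0000 continue | (k=5,j=5): S=353.8400, K−S=0.0000, hold=0.0000 ⇒ V=0.0000 continue  boundary S*=67.3393
step 4: (k=4,j=0): S=54.7270, K−S=69.9530, hold=67.3332 ⇒ V=69.9530 exercise | (k=4,j=1): S=82.8583, K−S=41.8217, hold=40.7684 ⇒ V=41.8217 exercise | (k=4,j=2): S=125.4500, K−S=0.0000, hold=15.3660 ⇒ V=15.3660 continue | (k=4,j=3): S=189.9351, K−S=0.0000, hold=2.6700 ⇒ V=2.6700 continue | (k=4,j=4): S=287.5674, K−S=0.0000, hold=0.0000 ⇒ V=0.0000 continue  boundary S*=82.8583
step 3: (k=3,j=0): S=67.3393, K−S=57.3407, hold=54.7208 ⇒ V=57.3407 exercise | (k=3,j=1): S=101.9538, K−S=22.7262, hold=28.0004 ⇒ V=28.0004 continue | (k=3,j=2): S=154.3611, K−S=0.0000, hold=8.8320 ⇒ V=8.8320 continue | (k=3,j=3): S=233.7074, K−S=0.0000, hold=1.3077 ⇒ V=1.3077 continue  boundary S*=67.3393
step 2: (k=2,j=0): S=82.8583, K−S=41.8217, hold=41.7821 ⇒ V=41.8217 exercise | (k=2,j=1): S=125.4500, K−S=0.0000, hold=18.0346 ⇒ V=18.0346 continue | (k=2,j=2): S=189.9351, K−S=0.0000, hold=4.9654 ⇒ V=4.9654 continue  boundary S*=82.8583
step 1: (k=1,j=0): S=101.9538, K−S=22.7262, hold=29.3059 ⇒ V=29.3059 continue | (k=1,j=1): S=154.3611, K−S=0.0000, hold=11.2620 ⇒ V=11.2620 continue  boundary S*=-
step 0: (k=0,j=0): S=125.4500, K−S=0.0000, hold=19.8627 ⇒ V=19.8627 continue  boundary S*=-

price = 19.8627
boundary = - - 82.8583 67.3393 82.8583 67.3393 82.8583
tree:
19.8627
29.3059 11.2620
41.8217 18.0346 4.9654
57.3407 28.0004 8.8320 1.3077
69.9530 41.8217 15.3660 2.6700 0.0000
80.2031 57.3407 25.9284 5.4515 0.0000 0.0000
88.5334 69.9530 41.8217 11.1307 0.0000 0.0000 0.0000
95.3035 80.2031 57.3407 22.7262 0.0000 0.0000 0.0000 0.0000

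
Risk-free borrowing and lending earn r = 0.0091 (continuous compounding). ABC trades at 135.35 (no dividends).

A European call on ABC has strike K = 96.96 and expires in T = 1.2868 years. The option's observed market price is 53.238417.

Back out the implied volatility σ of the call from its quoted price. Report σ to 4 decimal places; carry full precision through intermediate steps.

At σ = 0.5766 the Black–Scholes value reproduces the quote:
σ√T = 0.5766·√1.2868 = 0.654079
d₁ = (ln(S/K) + (r+σ²/2)T) / (σ√T) = (ln(135.35/96.96) + (0.0091+0.5766²/2)·1.2868) / 0.654079 = (0.333565 + 0.225620) / 0.654079 = 0.854920
d₂ = d₁ − σ√T = 0.854920 − 0.654079 = 0.200841
e^{−rT} = 0.988358
N(d₁) = 0.803702,  N(d₂) = 0.579588
V = S·N(d₁) − K·e^{−rT}·N(d₂) = 108.781094 − 55.542678 = 53.238417 (matching the quote); vega is positive throughout, so no other σ reproduces this price

sigma = 0.5766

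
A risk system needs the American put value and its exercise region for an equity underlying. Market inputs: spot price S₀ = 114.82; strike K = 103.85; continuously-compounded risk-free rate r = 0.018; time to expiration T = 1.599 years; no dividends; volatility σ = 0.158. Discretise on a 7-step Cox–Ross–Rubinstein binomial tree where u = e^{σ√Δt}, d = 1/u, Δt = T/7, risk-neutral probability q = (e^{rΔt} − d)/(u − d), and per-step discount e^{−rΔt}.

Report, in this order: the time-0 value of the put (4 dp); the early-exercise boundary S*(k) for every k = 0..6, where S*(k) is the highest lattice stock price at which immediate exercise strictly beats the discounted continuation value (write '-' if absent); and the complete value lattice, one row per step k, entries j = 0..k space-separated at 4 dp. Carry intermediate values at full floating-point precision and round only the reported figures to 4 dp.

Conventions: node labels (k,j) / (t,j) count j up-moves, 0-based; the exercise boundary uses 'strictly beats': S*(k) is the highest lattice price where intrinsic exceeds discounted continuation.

Δt=0.22843  u=1.07844  d=0.92727  q=0.50838  discount=0.99590
step 7 (expiry): payoffs max(K−S,0) = 36.1720 25.1383 12.3059 0.0000 0.0000 0.0000 0.0000 0.0000
step 6: (k=6,j=0): S=72.9867, K−S=30.8633, hold=30.4372 ⇒ V=30.8633 exercise | (k=6,j=1): S=84.8858, K−S=18.9642, hold=18.5381 ⇒ V=18.9642 exercise | (k=6,j=2): S=98.7248, K−S=5.1252, hold=6.0249 ⇒ V=6.0249 continue | (k=6,j=3): S=114.8200, K−S=0.0000, hold=0.0000 ⇒ V=0.0000 continue | (k=6,j=4): S=133.5392, K−S=0.0000, hold=0.0000 ⇒ V=0.0000 continue | (k=6,j=5): S=155.3103, K−S=0.0000, hold=0.0000 ⇒ V=0.0000 continue | (k=6,j=6): S=180.6307, K−S=0.0000, hold=0.0000 ⇒ V=0.0000 continue  boundary S*=84.8858
step 5: (k=5,j=0): S=78.7117, K−S=25.1383, hold=24.7122 ⇒ V=25.1383 exercise | (k=5,j=1): S=91.5441, K−S=12.3059, hold=12.3353 ⇒ V=12.3353 continue | (k=5,j=2): S=106.4687, K−S=0.0000, hold=2.9498 ⇒ V=2.9498 continue | (k=5,j=3): S=123.8264, K−S=0.0000, hold=0.0000 ⇒ V=0.0000 continue | (k=5,j=4): S=144.0140, K−S=0.0000, hold=0.0000 ⇒ V=0.0000 continue | (k=5,j=5): S=167.4927, K−S=0.0000, hold=0.0000 ⇒ V=0.0000 continue  boundary S*=78.7117
step 4: (k=4,j=0): S=84.8858, K−S=18.9642, hold=18.5530 ⇒ V=18.9642 exercise | (k=4,j=1): S=98.7248, K−S=5.1252, hold=7.5328 ⇒ V=7.5328 continue | (k=4,j=2): S=114.8200, K−S=0.0000, hold=1.4442 ⇒ V=1.4442 continue | (k=4,j=3): S=133.5392, K−S=0.0000, hold=0.0000 ⇒ V=0.0000 continue | (k=4,j=4): S=155.3103, K−S=0.0000, hold=0.0000 ⇒ V=0.0000 continue  boundary S*=84.8858
step 3: (k=3,j=0): S=91.5441, K−S=12.3059, hold=13.0987 ⇒ V=13.0987 continue | (k=3,j=1): S=106.4687, K−S=0.0000, hold=4.4192 ⇒ V=4.4192 continue | (k=3,j=2): S=123.8264, K−S=0.0000, hold=0.7071 ⇒ V=0.7071 continue | (k=3,j=3): S=144.0140, K−S=0.0000, hold=0.0000 ⇒ V=0.0000 continue  boundary S*=-
step 2: (k=2,j=0): S=98.7248, K−S=5.1252, hold=8.6506 ⇒ V=8.6506 continue | (k=2,j=1): S=114.8200, K−S=0.0000, hold=2.5216 ⇒ V=2.5216 continue | (k=2,j=2): S=133.5392, K−S=0.0000, hold=0.3462 ⇒ V=0.3462 continue  boundary S*=-
step 1: (k=1,j=0): S=106.4687, K−S=0.0000, hold=5.5120 ⇒ V=5.5120 continue | (k=1,j=1): S=123.8264, K−S=0.0000, hold=1.4099 ⇒ V=1.4099 continue  boundary S*=-
step 0: (k=0,j=0): S=114.8200, K−S=0.0000, hold=3.4125 ⇒ V=3.4125 continue  boundary S*=-

price = 3.4125
boundary = - - - - 84.8858 78.7117 84.8858
tree:
3.4125
5.5120 1.4099
8.6506 2.5216 0.3462
13.0987 4.4192 0.7071 0.0000
18.9642 7.5328 1.4442 0.0000 0.0000
25.1383 12.3353 2.9498 0.0000 0.0000 0.0000
30.8633 18.9642 6.0249 0.0000 0.0000 0.0000 0.0000
36.1720 25.1383 12.3059 0.0000 0.0000 0.0000 0.0000 0.0000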